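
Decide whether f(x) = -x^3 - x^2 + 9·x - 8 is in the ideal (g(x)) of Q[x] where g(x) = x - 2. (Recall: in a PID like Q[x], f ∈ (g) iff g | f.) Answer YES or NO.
NO

In Q[x] the ideal (g) consists of all multiples of g, so f ∈ (g) iff g | f, i.e. iff the remainder of f on division by g is 0. Divide f by g (g is monic, so eliminate the leading term of the running remainder at each step):
  leading term -x^3: subtract (-x^2)·g(x) = -x^3 + 2·x^2, leaving -3·x^2 + 9·x - 8
  leading term -3·x^2: subtract (-3·x)·g(x) = -3·x^2 + 6·x, leaving 3·x - 8
  leading term 3·x: subtract (3)·g(x) = 3·x - 6, leaving -2
The remainder r(x) = -2 ≠ 0 (and deg r < deg g), so g ∤ f, i.e. f ∉ (g).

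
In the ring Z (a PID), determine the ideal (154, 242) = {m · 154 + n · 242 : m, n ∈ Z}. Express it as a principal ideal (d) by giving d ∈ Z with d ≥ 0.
(154, 242) = (22); d = 22

In the PID Z, (a, b) is generated by gcd(a, b). Compute gcd(242, 154) with the extended Euclidean algorithm, tracking rows (r, s, t) with s·242 + t·154 = r:
  row A: (242, 1, 0)   [1·242 + 0·154 = 242]
  row B: (154, 0, 1)   [0·242 + 1·154 = 154]
  242 = 1·154 + 88   → row C = row A − 1·row B = (88, 1, −1)   [check: 1·242 − 1·154 = 88]
  154 = 1·88 + 66   → row D = row B − 1·row C = (66, −1, 2)   [check: −1·242 + 2·154 = 66]
  88 = 1·66 + 22   → row E = row C − 1·row D = (22, 2, −3)   [check: 2·242 − 3·154 = 22]
  66 = 3·22 + 0   → remainder 0, stop. gcd = 22 (last nonzero row E).
So gcd(154, 242) = 22, with Bézout identity 2·242 − 3·154 = 22. Containment (⊇): the Bézout identity exhibits 22 as an element of (154, 242), giving (22) ⊆ (154, 242). Containment (⊆): since 22 | 154 and 22 | 242 (154 = 22·7, 242 = 22·11), every Z-linear combination of 154 and 242 is divisible by 22, so (154, 242) ⊆ (22). Therefore (154, 242) = (22), d = 22.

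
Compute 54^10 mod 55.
1

Use repeated squaring. Binary(10) = 1010. Walk through the bits of the exponent 10 left-to-right: at each bit after the leading one, square the running value, then multiply by 54 if the bit is 1 (always reducing mod 55):
  bit 1 = 1 (leading): start with 54.
  bit 2 = 0: square 54^2 = 2916 ≡ 1 (mod 55).
  bit 3 = 1: square 1^2 = 1; bit is 1, so multiply 1·54 = 54 (mod 55).
  bit 4 = 0: square 54^2 = 2916 ≡ 1 (mod 55).
Final value: 54^10 ≡ 1 (mod 55).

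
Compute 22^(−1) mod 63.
Apply the extended Euclidean algorithm to (63, 22), tracking rows (r, s, t) with s·63 + t·22 = r. Each division r_prev = q·r_cur + r_new produces the new row as (previous row) − q·(current row):
  row A: (63, 1, 0)   [1·63 + 0·22 = 63]
  row B: (22, 0, 1)   [0·63 + 1·22 = 22]
  63 = 2·22 + 19   → row C = row A − 2·row B = (19, 1, −2)   [check: 1·63 − 2·22 = 19]
  22 = 1·19 + 3   → row D = row B − 1·row C = (3, −1, 3)   [check: −1·63 + 3·22 = 3]
  19 = 6·3 + 1   → row E = row C − 6·row D = (1, 7, −20)   [check: 7·63 − 20·22 = 1]
  3 = 3·1 + 0   → remainder 0, stop. gcd = 1 (last nonzero row E).
The gcd is 1, so 22 is invertible mod 63. The last nonzero row gives 7·63 − 20·22 = 1, so t = −20. So 22^(−1) ≡ −20 ≡ 43 (mod 63). Verify: 22 · 43 = 946 ≡ 1 (mod 63). ✓

Final answer: 22^(−1) ≡ 43 (mod 63)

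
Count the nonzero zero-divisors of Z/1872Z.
In Z/1872Z each nonzero element is either a unit (gcd with 1872 is 1) or a zero-divisor (gcd > 1). The number of units is φ(1872): factorise 1872 = 2^4 · 3^2 · 13, so φ(1872) = (2^4 − 2^3) · (3^2 − 3^1) · (13 − 1) = 8 · 6 · 12 = 576. The nonzero elements number 1872 − 1 = 1871. Hence the nonzero zero-divisors number 1871 − 576 = 1295.

Final answer: Z/1872Z has 1295 nonzero zero-divisors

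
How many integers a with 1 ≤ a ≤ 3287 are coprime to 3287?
3096

The number of a ∈ {1, ..., 3287} with gcd(a, 3287) = 1 is by definition Euler's totient φ(3287). φ is multiplicative, with φ(p^e) = p^e − p^(e−1). Factorise 3287 = 19 · 173. Then
  φ(3287) = (19 − 1) · (173 − 1) = 18 · 172 = 3096.
So there are 3096 such integers.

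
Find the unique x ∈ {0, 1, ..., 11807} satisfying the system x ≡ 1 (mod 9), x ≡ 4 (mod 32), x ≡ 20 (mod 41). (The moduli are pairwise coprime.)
x ≡ 676 (mod 11808); the representative in [0, 11808) is 676

The moduli 9, 32, 41 are pairwise coprime, so by the CRT there is a unique solution mod 9·32·41 = 11808.
Solve by successive substitution. Start with x ≡ 1 (mod 9).
  Combine with x ≡ 4 (mod 32): write x = 1 + 9·t and require 1 + 9·t ≡ 4 (mod 32), i.e. 9·t ≡ 4 − 1 ≡ 3 (mod 32). Since 9^(−1) ≡ 25 (mod 32), t ≡ 25·3 ≡ 11 (mod 32). So x ≡ 1 + 9·11 = 100 (mod 288).
  Combine with x ≡ 20 (mod 41): write x = 100 + 288·t and require 100 + 288·t ≡ 20 (mod 41), i.e. 288·t ≡ 20 − 100 ≡ 2 (mod 41). Since 288^(−1) ≡ 1 (mod 41) (288 ≡ 1 (mod 41)), t ≡ 1·2 ≡ 2 (mod 41). So x ≡ 100 + 288·2 = 676 (mod 11808).
Unique solution in [0, 11808): x = 676.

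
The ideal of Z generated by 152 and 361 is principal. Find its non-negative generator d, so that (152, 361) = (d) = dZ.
(152, 361) = (19); d = 19

In the PID Z, (a, b) is generated by gcd(a, b). Compute gcd(361, 152) with the extended Euclidean algorithm, tracking rows (r, s, t) with s·361 + t·152 = r:
  row A: (361, 1, 0)   [1·361 + 0·152 = 361]
  row B: (152, 0, 1)   [0·361 + 1·152 = 152]
  361 = 2·152 + 57   → row C = row A − 2·row B = (57, 1, −2)   [check: 1·361 − 2·152 = 57]
  152 = 2·57 + 38   → row D = row B − 2·row C = (38, −2, 5)   [check: −2·361 + 5·152 = 38]
  57 = 1·38 + 19   → row E = row C − 1·row D = (19, 3, −7)   [check: 3·361 − 7·152 = 19]
  38 = 2·19 + 0   → remainder 0, stop. gcd = 19 (last nonzero row E).
So gcd(152, 361) = 19, with Bézout identity 3·361 − 7·152 = 19. Containment (⊇): the Bézout identity exhibits 19 as an element of (152, 361), giving (19) ⊆ (152, 361). Containment (⊆): since 19 | 152 and 19 | 361 (152 = 19·8, 361 = 19·19), every Z-linear combination of 152 and 361 is divisible by 19, so (152, 361) ⊆ (19). Therefore (152, 361) = (19), d = 19.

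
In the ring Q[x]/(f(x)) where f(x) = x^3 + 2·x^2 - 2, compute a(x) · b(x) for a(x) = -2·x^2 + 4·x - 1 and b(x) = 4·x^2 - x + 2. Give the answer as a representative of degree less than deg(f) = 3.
First multiply in Q[x] without reducing: a · b = -8·x^4 + 18·x^3 - 12·x^2 + 9·x - 2. Now divide by f(x) = x^3 + 2·x^2 - 2, eliminating the leading term at each step:
  leading term -8·x^4: subtract (-8·x)·f(x) = -8·x^4 - 16·x^3 + 16·x, leaving 34·x^3 - 12·x^2 - 7·x - 2
  leading term 34·x^3: subtract (34)·f(x) = 34·x^3 + 68·x^2 - 68, leaving -80·x^2 - 7·x + 66
The degree is now < 3, so this is the remainder. Hence a · b ≡ -80·x^2 - 7·x + 66 in Q[x]/(f).

Final answer: a · b ≡ -80·x^2 - 7·x + 66 (mod f(x))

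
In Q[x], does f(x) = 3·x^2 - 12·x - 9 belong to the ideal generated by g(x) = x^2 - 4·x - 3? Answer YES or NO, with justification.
In Q[x] the ideal (g) consists of all multiples of g, so f ∈ (g) iff g | f, i.e. iff the remainder of f on division by g is 0. Divide f by g (g is monic, so eliminate the leading term of the running remainder at each step):
  leading term 3·x^2: subtract (3)·g(x) = 3·x^2 - 12·x - 9, leaving 0
The remainder is 0, so f(x) = g(x) · h(x) with h(x) = 3. Hence g | f, i.e. f ∈ (g).

Final answer: YES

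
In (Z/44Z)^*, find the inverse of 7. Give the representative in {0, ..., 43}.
7^(−1) ≡ 19 (mod 44)

Apply the extended Euclidean algorithm to (44, 7), tracking rows (r, s, t) with s·44 + t·7 = r. Each division r_prev = q·r_cur + r_new produces the new row as (previous row) − q·(current row):
  row A: (44, 1, 0)   [1·44 + 0·7 = 44]
  row B: (7, 0, 1)   [0·44 + 1·7 = 7]
  44 = 6·7 + 2   → row C = row A − 6·row B = (2, 1, −6)   [check: 1·44 − 6·7 = 2]
  7 = 3·2 + 1   → row D = row B − 3·row C = (1, −3, 19)   [check: −3·44 + 19·7 = 1]
  2 = 2·1 + 0   → remainder 0, stop. gcd = 1 (last nonzero row D).
The gcd is 1, so 7 is invertible mod 44. The last nonzero row gives −3·44 + 19·7 = 1, so t = 19. So 7^(−1) ≡ 19 (mod 44). Verify: 7 · 19 = 133 ≡ 1 (mod 44). ✓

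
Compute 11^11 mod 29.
10

Use repeated squaring. Binary(11) = 1011. Walk through the bits of the exponent 11 left-to-right: at each bit after the leading one, square the running value, then multiply by 11 if the bit is 1 (always reducing mod 29):
  bit 1 = 1 (leading): start with 11.
  bit 2 = 0: square 11^2 = 121 ≡ 5 (mod 29).
  bit 3 = 1: square 5^2 = 25; bit is 1, so multiply 25·11 = 275 ≡ 14 (mod 29).
  bit 4 = 1: square 14^2 = 196 ≡ 22; bit is 1, so multiply 22·11 = 242 ≡ 10 (mod 29).
Final value: 11^11 ≡ 10 (mod 29).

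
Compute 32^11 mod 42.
2

Use repeated squaring. Binary(11) = 1011. Walk through the bits of the exponent 11 left-to-right: at each bit after the leading one, square the running value, then multiply by 32 if the bit is 1 (always reducing mod 42):
  bit 1 = 1 (leading): start with 32.
  bit 2 = 0: square 32^2 = 1024 ≡ 16 (mod 42).
  bit 3 = 1: square 16^2 = 256 ≡ 4; bit is 1, so multiply 4·32 = 128 ≡ 2 (mod 42).
  bit 4 = 1: square 2^2 = 4; bit is 1, so multiply 4·32 = 128 ≡ 2 (mod 42).
Final value: 32^11 ≡ 2 (mod 42).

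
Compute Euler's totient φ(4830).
φ is multiplicative, with φ(p^e) = p^e − p^(e−1). Factorise 4830 = 2 · 3 · 5 · 7 · 23. Then
  φ(4830) = (2 − 1) · (3 − 1) · (5 − 1) · (7 − 1) · (23 − 1) = 1 · 2 · 4 · 6 · 22 = 1056.

Final answer: φ(4830) = 1056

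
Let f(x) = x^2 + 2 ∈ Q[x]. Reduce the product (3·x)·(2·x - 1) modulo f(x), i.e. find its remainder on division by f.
a · b ≡ -3·x - 12 (mod f(x))

First multiply in Q[x] without reducing: a · b = 6·x^2 - 3·x. Now divide by f(x) = x^2 + 2, eliminating the leading term at each step:
  leading term 6·x^2: subtract (6)·f(x) = 6·x^2 + 12, leaving -3·x - 12
The degree is now < 2, so this is the remainder. Hence a · b ≡ -3·x - 12 in Q[x]/(f).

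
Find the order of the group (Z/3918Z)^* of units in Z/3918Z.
(Z/3918Z)^* consists of the classes a with gcd(a, 3918) = 1, so its order is φ(3918). φ is multiplicative, with φ(p^e) = p^e − p^(e−1). Factorise 3918 = 2 · 3 · 653. Then
  φ(3918) = (2 − 1) · (3 − 1) · (653 − 1) = 1 · 2 · 652 = 1304.
Thus |(Z/3918Z)^*| = 1304.

Final answer: |(Z/3918Z)^*| = 1304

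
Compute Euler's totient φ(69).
φ(69) = 44

φ is multiplicative, with φ(p^e) = p^e − p^(e−1). Factorise 69 = 3 · 23. Then
  φ(69) = (3 − 1) · (23 − 1) = 2 · 22 = 44.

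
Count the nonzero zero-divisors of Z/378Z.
In Z/378Z each nonzero element is either a unit (gcd with 378 is 1) or a zero-divisor (gcd > 1). The number of units is φ(378): factorise 378 = 2 · 3^3 · 7, so φ(378) = (2 − 1) · (3^3 − 3^2) · (7 − 1) = 1 · 18 · 6 = 108. The nonzero elements number 378 − 1 = 377. Hence the nonzero zero-divisors number 377 − 108 = 269.

Final answer: Z/378Z has 269 nonzero zero-divisors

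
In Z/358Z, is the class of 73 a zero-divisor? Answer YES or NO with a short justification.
gcd(73, 358) = 1, so 73 is a unit in Z/358Z (it has a multiplicative inverse). A unit cannot be a zero-divisor: if 73·b ≡ 0 then multiplying both sides by 73^(−1) gives b ≡ 0. So 73 is not a zero-divisor.

Final answer: NO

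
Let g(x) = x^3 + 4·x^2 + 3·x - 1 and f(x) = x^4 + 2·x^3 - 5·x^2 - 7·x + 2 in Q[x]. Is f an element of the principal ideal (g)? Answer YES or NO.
YES

In Q[x] the ideal (g) consists of all multiples of g, so f ∈ (g) iff g | f, i.e. iff the remainder of f on division by g is 0. Divide f by g (g is monic, so eliminate the leading term of the running remainder at each step):
  leading term x^4: subtract (x)·g(x) = x^4 + 4·x^3 + 3·x^2 - x, leaving -2·x^3 - 8·x^2 - 6·x + 2
  leading term -2·x^3: subtract (-2)·g(x) = -2·x^3 - 8·x^2 - 6·x + 2, leaving 0
The remainder is 0, so f(x) = g(x) · h(x) with h(x) = x - 2. Hence g | f, i.e. f ∈ (g).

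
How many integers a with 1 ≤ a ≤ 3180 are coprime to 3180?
The number of a ∈ {1, ..., 3180} with gcd(a, 3180) = 1 is by definition Euler's totient φ(3180). φ is multiplicative, with φ(p^e) = p^e − p^(e−1). Factorise 3180 = 2^2 · 3 · 5 · 53. Then
  φ(3180) = (2^2 − 2^1) · (3 − 1) · (5 − 1) · (53 − 1) = 2 · 2 · 4 · 52 = 832.
So there are 832 such integers.

Final answer: 832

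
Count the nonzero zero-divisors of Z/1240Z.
Z/1240Z has 759 nonzero zero-divisors

In Z/1240Z each nonzero element is either a unit (gcd with 1240 is 1) or a zero-divisor (gcd > 1). The number of units is φ(1240): factorise 1240 = 2^3 · 5 · 31, so φ(1240) = (2^3 − 2^2) · (5 − 1) · (31 − 1) = 4 · 4 · 30 = 480. The nonzero elements number 1240 − 1 = 1239. Hence the nonzero zero-divisors number 1239 − 480 = 759.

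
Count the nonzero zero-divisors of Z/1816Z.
In Z/1816Z each nonzero element is either a unit (gcd with 1816 is 1) or a zero-divisor (gcd > 1). The number of units is φ(1816): factorise 1816 = 2^3 · 227, so φ(1816) = (2^3 − 2^2) · (227 − 1) = 4 · 226 = 904. The nonzero elements number 1816 − 1 = 1815. Hence the nonzero zero-divisors number 1815 − 904 = 911.

Final answer: Z/1816Z has 911 nonzero zero-divisors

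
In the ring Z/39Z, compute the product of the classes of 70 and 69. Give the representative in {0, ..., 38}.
33

Reduce the factors first: 70 ≡ 31, 69 ≡ 30 (mod 39), so 70 · 69 ≡ 31 · 30 (mod 39). 31 · 30 = 930. Dividing by 39: 930 = 23·39 + 33. So (70 · 69) mod 39 = 33.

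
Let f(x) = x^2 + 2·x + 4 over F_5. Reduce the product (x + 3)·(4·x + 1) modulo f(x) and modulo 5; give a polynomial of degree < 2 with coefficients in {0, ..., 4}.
a · b ≡ 2 (mod f(x))

Multiply as integer polynomials: a · b = 4·x^2 + 13·x + 3. Reducing coefficients mod 5: a · b ≡ 4·x^2 + 3·x + 3. Now divide by f(x) = x^2 + 2·x + 4 in F_5[x], eliminating the leading term at each step:
  leading term 4·x^2: subtract (4)·f(x) = 4·x^2 + 3·x + 1, leaving 2 (coefficients mod 5)
The degree is now < 2, so this is the remainder. Hence a · b ≡ 2 in F_5[x]/(f).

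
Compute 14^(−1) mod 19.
14^(−1) ≡ 15 (mod 19)

Apply the extended Euclidean algorithm to (19, 14), tracking rows (r, s, t) with s·19 + t·14 = r. Each division r_prev = q·r_cur + r_new produces the new row as (previous row) − q·(current row):
  row A: (19, 1, 0)   [1·19 + 0·14 = 19]
  row B: (14, 0, 1)   [0·19 + 1·14 = 14]
  19 = 1·14 + 5   → row C = row A − 1·row B = (5, 1, −1)   [check: 1·19 − 1·14 = 5]
  14 = 2·5 + 4   → row D = row B − 2·row C = (4, −2, 3)   [check: −2·19 + 3·14 = 4]
  5 = 1·4 + 1   → row E = row C − 1·row D = (1, 3, −4)   [check: 3·19 − 4·14 = 1]
  4 = 4·1 + 0   → remainder 0, stop. gcd = 1 (last nonzero row E).
The gcd is 1, so 14 is invertible mod 19. The last nonzero row gives 3·19 − 4·14 = 1, so t = −4. So 14^(−1) ≡ −4 ≡ 15 (mod 19). Verify: 14 · 15 = 210 ≡ 1 (mod 19). ✓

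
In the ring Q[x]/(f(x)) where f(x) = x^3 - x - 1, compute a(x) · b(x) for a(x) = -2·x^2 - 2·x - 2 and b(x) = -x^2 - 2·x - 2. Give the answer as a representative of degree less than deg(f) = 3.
a · b ≡ 12·x^2 + 16·x + 10 (mod f(x))

First multiply in Q[x] without reducing: a · b = 2·x^4 + 6·x^3 + 10·x^2 + 8·x + 4. Now divide by f(x) = x^3 - x - 1, eliminating the leading term at each step:
  leading term 2·x^4: subtract (2·x)·f(x) = 2·x^4 - 2·x^2 - 2·x, leaving 6·x^3 + 12·x^2 + 10·x + 4
  leading term 6·x^3: subtract (6)·f(x) = 6·x^3 - 6·x - 6, leaving 12·x^2 + 16·x + 10
The degree is now < 3, so this is the remainder. Hence a · b ≡ 12·x^2 + 16·x + 10 in Q[x]/(f).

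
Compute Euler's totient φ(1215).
φ is multiplicative, with φ(p^e) = p^e − p^(e−1). Factorise 1215 = 3^5 · 5. Then
  φ(1215) = (3^5 − 3^4) · (5 − 1) = 162 · 4 = 648.

Final answer: φ(1215) = 648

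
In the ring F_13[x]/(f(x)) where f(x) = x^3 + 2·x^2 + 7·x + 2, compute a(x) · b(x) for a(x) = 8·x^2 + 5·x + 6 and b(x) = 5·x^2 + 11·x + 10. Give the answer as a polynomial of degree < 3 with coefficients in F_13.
a · b ≡ x^2 + 7 (mod f(x))

Multiply as integer polynomials: a · b = 40·x^4 + 113·x^3 + 165·x^2 + 116·x + 60. Reducing coefficients mod 13: a · b ≡ x^4 + 9·x^3 + 9·x^2 + 12·x + 8. Now divide by f(x) = x^3 + 2·x^2 + 7·x + 2 in F_13[x], eliminating the leading term at each step:
  leading term x^4: subtract (x)·f(x) = x^4 + 2·x^3 + 7·x^2 + 2·x, leaving 7·x^3 + 2·x^2 + 10·x + 8 (coefficients mod 13)
  leading term 7·x^3: subtract (7)·f(x) = 7·x^3 + x^2 + 10·x + 1, leaving x^2 + 7 (coefficients mod 13)
The degree is now < 3, so this is the remainder. Hence a · b ≡ x^2 + 7 in F_13[x]/(f).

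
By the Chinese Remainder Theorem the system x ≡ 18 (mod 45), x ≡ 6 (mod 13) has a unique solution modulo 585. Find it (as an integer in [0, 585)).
The moduli 45, 13 are pairwise coprime, so by the CRT there is a unique solution mod 45·13 = 585.
Solve by successive substitution. Start with x ≡ 18 (mod 45).
  Combine with x ≡ 6 (mod 13): write x = 18 + 45·t and require 18 + 45·t ≡ 6 (mod 13), i.e. 45·t ≡ 6 − 18 ≡ 1 (mod 13). Since 45^(−1) ≡ 11 (mod 13) (45 ≡ 6 (mod 13)), t ≡ 11·1 ≡ 11 (mod 13). So x ≡ 18 + 45·11 = 513 (mod 585).
Unique solution in [0, 585): x = 513.

Final answer: x ≡ 513 (mod 585); the representative in [0, 585) is 513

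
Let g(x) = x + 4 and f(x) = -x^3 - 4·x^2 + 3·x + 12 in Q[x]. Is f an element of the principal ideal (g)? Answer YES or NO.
In Q[x] the ideal (g) consists of all multiples of g, so f ∈ (g) iff g | f, i.e. iff the remainder of f on division by g is 0. Divide f by g (g is monic, so eliminate the leading term of the running remainder at each step):
  leading term -x^3: subtract (-x^2)·g(x) = -x^3 - 4·x^2, leaving 3·x + 12
  leading term 3·x: subtract (3)·g(x) = 3·x + 12, leaving 0
The remainder is 0, so f(x) = g(x) · h(x) with h(x) = 3 - x^2. Hence g | f, i.e. f ∈ (g).

Final answer: YES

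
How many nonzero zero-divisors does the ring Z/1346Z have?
Z/1346Z has 673 nonzero zero-divisors

In Z/1346Z each nonzero element is either a unit (gcd with 1346 is 1) or a zero-divisor (gcd > 1). The number of units is φ(1346): factorise 1346 = 2 · 673, so φ(1346) = (2 − 1) · (673 − 1) = 1 · 672 = 672. The nonzero elements number 1346 − 1 = 1345. Hence the nonzero zero-divisors number 1345 − 672 = 673.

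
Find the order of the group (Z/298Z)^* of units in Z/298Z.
|(Z/298Z)^*| = 148

(Z/298Z)^* consists of the classes a with gcd(a, 298) = 1, so its order is φ(298). φ is multiplicative, with φ(p^e) = p^e − p^(e−1). Factorise 298 = 2 · 149. Then
  φ(298) = (2 − 1) · (149 − 1) = 1 · 148 = 148.
Thus |(Z/298Z)^*| = 148.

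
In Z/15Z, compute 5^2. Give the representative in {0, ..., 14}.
Use repeated squaring. Binary(2) = 10. Walk through the bits of the exponent 2 left-to-right: at each bit after the leading one, square the running value, then multiply by 5 if the bit is 1 (always reducing mod 15):
  bit 1 = 1 (leading): start with 5.
  bit 2 = 0: square 5^2 = 25 ≡ 10 (mod 15).
Final value: 5^2 ≡ 10 (mod 15).

Final answer: 10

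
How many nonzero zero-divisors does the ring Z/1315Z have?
Z/1315Z has 266 nonzero zero-divisors

In Z/1315Z each nonzero element is either a unit (gcd with 1315 is 1) or a zero-divisor (gcd > 1). The number of units is φ(1315): factorise 1315 = 5 · 263, so φ(1315) = (5 − 1) · (263 − 1) = 4 · 262 = 1048. The nonzero elements number 1315 − 1 = 1314. Hence the nonzero zero-divisors number 1314 − 1048 = 266.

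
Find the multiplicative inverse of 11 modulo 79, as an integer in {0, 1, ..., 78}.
Apply the extended Euclidean algorithm to (79, 11), tracking rows (r, s, t) with s·79 + t·11 = r. Each division r_prev = q·r_cur + r_new produces the new row as (previous row) − q·(current row):
  row A: (79, 1, 0)   [1·79 + 0·11 = 79]
  row B: (11, 0, 1)   [0·79 + 1·11 = 11]
  79 = 7·11 + 2   → row C = row A − 7·row B = (2, 1, −7)   [check: 1·79 − 7·11 = 2]
  11 = 5·2 + 1   → row D = row B − 5·row C = (1, −5, 36)   [check: −5·79 + 36·11 = 1]
  2 = 2·1 + 0   → remainder 0, stop. gcd = 1 (last nonzero row D).
The gcd is 1, so 11 is invertible mod 79. The last nonzero row gives −5·79 + 36·11 = 1, so t = 36. So 11^(−1) ≡ 36 (mod 79). Verify: 11 · 36 = 396 ≡ 1 (mod 79). ✓

Final answer: 11^(−1) ≡ 36 (mod 79)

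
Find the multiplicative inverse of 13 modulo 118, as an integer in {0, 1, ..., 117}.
Apply the extended Euclidean algorithm to (118, 13), tracking rows (r, s, t) with s·118 + t·13 = r. Each division r_prev = q·r_cur + r_new produces the new row as (previous row) − q·(current row):
  row A: (118, 1, 0)   [1·118 + 0·13 = 118]
  row B: (13, 0, 1)   [0·118 + 1·13 = 13]
  118 = 9·13 + 1   → row C = row A − 9·row B = (1, 1, −9)   [check: 1·118 − 9·13 = 1]
  13 = 13·1 + 0   → remainder 0, stop. gcd = 1 (last nonzero row C).
The gcd is 1, so 13 is invertible mod 118. The last nonzero row gives 1·118 − 9·13 = 1, so t = −9. So 13^(−1) ≡ −9 ≡ 109 (mod 118). Verify: 13 · 109 = 1417 ≡ 1 (mod 118). ✓

Final answer: 13^(−1) ≡ 109 (mod 118)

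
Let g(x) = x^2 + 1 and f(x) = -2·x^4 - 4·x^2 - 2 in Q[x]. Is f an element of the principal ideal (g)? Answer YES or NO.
In Q[x] the ideal (g) consists of all multiples of g, so f ∈ (g) iff g | f, i.e. iff the remainder of f on division by g is 0. Divide f by g (g is monic, so eliminate the leading term of the running remainder at each step):
  leading term -2·x^4: subtract (-2·x^2)·g(x) = -2·x^4 - 2·x^2, leaving -2·x^2 - 2
  leading term -2·x^2: subtract (-2)·g(x) = -2·x^2 - 2, leaving 0
The remainder is 0, so f(x) = g(x) · h(x) with h(x) = -2·x^2 - 2. Hence g | f, i.e. f ∈ (g).

Final answer: YES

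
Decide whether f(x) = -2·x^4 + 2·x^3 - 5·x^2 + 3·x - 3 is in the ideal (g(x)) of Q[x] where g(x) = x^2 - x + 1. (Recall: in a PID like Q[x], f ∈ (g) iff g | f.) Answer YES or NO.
In Q[x] the ideal (g) consists of all multiples of g, so f ∈ (g) iff g | f, i.e. iff the remainder of f on division by g is 0. Divide f by g (g is monic, so eliminate the leading term of the running remainder at each step):
  leading term -2·x^4: subtract (-2·x^2)·g(x) = -2·x^4 + 2·x^3 - 2·x^2, leaving -3·x^2 + 3·x - 3
  leading term -3·x^2: subtract (-3)·g(x) = -3·x^2 + 3·x - 3, leaving 0
The remainder is 0, so f(x) = g(x) · h(x) with h(x) = -2·x^2 - 3. Hence g | f, i.e. f ∈ (g).

Final answer: YES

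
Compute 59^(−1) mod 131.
59^(−1) ≡ 20 (mod 131)

Apply the extended Euclidean algorithm to (131, 59), tracking rows (r, s, t) with s·131 + t·59 = r. Each division r_prev = q·r_cur + r_new produces the new row as (previous row) − q·(current row):
  row A: (131, 1, 0)   [1·131 + 0·59 = 131]
  row B: (59, 0, 1)   [0·131 + 1·59 = 59]
  131 = 2·59 + 13   → row C = row A − 2·row B = (13, 1, −2)   [check: 1·131 − 2·59 = 13]
  59 = 4·13 + 7   → row D = row B − 4·row C = (7, −4, 9)   [check: −4·131 + 9·59 = 7]
  13 = 1·7 + 6   → row E = row C − 1·row D = (6, 5, −11)   [check: 5·131 − 11·59 = 6]
  7 = 1·6 + 1   → row F = row D − 1·row E = (1, −9, 20)   [check: −9·131 + 20·59 = 1]
  6 = 6·1 + 0   → remainder 0, stop. gcd = 1 (last nonzero row F).
The gcd is 1, so 59 is invertible mod 131. The last nonzero row gives −9·131 + 20·59 = 1, so t = 20. So 59^(−1) ≡ 20 (mod 131). Verify: 59 · 20 = 1180 ≡ 1 (mod 131). ✓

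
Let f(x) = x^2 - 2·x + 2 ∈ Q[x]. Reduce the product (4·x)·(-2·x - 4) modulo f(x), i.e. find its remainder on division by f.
a · b ≡ 16 - 32·x (mod f(x))

First multiply in Q[x] without reducing: a · b = -8·x^2 - 16·x. Now divide by f(x) = x^2 - 2·x + 2, eliminating the leading term at each step:
  leading term -8·x^2: subtract (-8)·f(x) = -8·x^2 + 16·x - 16, leaving 16 - 32·x
The degree is now < 2, so this is the remainder. Hence a · b ≡ 16 - 32·x in Q[x]/(f).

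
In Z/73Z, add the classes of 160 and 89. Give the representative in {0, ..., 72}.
Reduce the summands first: 160 ≡ 14, 89 ≡ 16 (mod 73), so 160 + 89 ≡ 14 + 16 (mod 73). 14 + 16 = 30; 30 = 0·73 + 30, so (160 + 89) mod 73 = 30.

Final answer: 30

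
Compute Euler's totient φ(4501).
φ is multiplicative, with φ(p^e) = p^e − p^(e−1). Factorise 4501 = 7 · 643. Then
  φ(4501) = (7 − 1) · (643 − 1) = 6 · 642 = 3852.

Final answer: φ(4501) = 3852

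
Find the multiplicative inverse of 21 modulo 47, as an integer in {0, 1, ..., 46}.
Apply the extended Euclidean algorithm to (47, 21), tracking rows (r, s, t) with s·47 + t·21 = r. Each division r_prev = q·r_cur + r_new produces the new row as (previous row) − q·(current row):
  row A: (47, 1, 0)   [1·47 + 0·21 = 47]
  row B: (21, 0, 1)   [0·47 + 1·21 = 21]
  47 = 2·21 + 5   → row C = row A − 2·row B = (5, 1, −2)   [check: 1·47 − 2·21 = 5]
  21 = 4·5 + 1   → row D = row B − 4·row C = (1, −4, 9)   [check: −4·47 + 9·21 = 1]
  5 = 5·1 + 0   → remainder 0, stop. gcd = 1 (last nonzero row D).
The gcd is 1, so 21 is invertible mod 47. The last nonzero row gives −4·47 + 9·21 = 1, so t = 9. So 21^(−1) ≡ 9 (mod 47). Verify: 21 · 9 = 189 ≡ 1 (mod 47). ✓

Final answer: 21^(−1) ≡ 9 (mod 47)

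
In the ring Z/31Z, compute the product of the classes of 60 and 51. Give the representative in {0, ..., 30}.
Reduce the factors first: 60 ≡ 29, 51 ≡ 20 (mod 31), so 60 · 51 ≡ 29 · 20 (mod 31). 29 · 20 = 580. Dividing by 31: 580 = 18·31 + 22. So (60 · 51) mod 31 = 22.

Final answer: 22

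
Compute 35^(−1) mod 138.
35^(−1) ≡ 71 (mod 138)

Apply the extended Euclidean algorithm to (138, 35), tracking rows (r, s, t) with s·138 + t·35 = r. Each division r_prev = q·r_cur + r_new produces the new row as (previous row) − q·(current row):
  row A: (138, 1, 0)   [1·138 + 0·35 = 138]
  row B: (35, 0, 1)   [0·138 + 1·35 = 35]
  138 = 3·35 + 33   → row C = row A − 3·row B = (33, 1, −3)   [check: 1·138 − 3·35 = 33]
  35 = 1·33 + 2   → row D = row B − 1·row C = (2, −1, 4)   [check: −1·138 + 4·35 = 2]
  33 = 16·2 + 1   → row E = row C − 16·row D = (1, 17, −67)   [check: 17·138 − 67·35 = 1]
  2 = 2·1 + 0   → remainder 0, stop. gcd = 1 (last nonzero row E).
The gcd is 1, so 35 is invertible mod 138. The last nonzero row gives 17·138 − 67·35 = 1, so t = −67. So 35^(−1) ≡ −67 ≡ 71 (mod 138). Verify: 35 · 71 = 2485 ≡ 1 (mod 138). ✓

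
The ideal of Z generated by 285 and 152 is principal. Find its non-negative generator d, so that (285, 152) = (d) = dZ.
(285, 152) = (19); d = 19

In the PID Z, (a, b) is generated by gcd(a, b). Compute gcd(285, 152) with the extended Euclidean algorithm, tracking rows (r, s, t) with s·285 + t·152 = r:
  row A: (285, 1, 0)   [1·285 + 0·152 = 285]
  row B: (152, 0, 1)   [0·285 + 1·152 = 152]
  285 = 1·152 + 133   → row C = row A − 1·row B = (133, 1, −1)   [check: 1·285 − 1·152 = 133]
  152 = 1·133 + 19   → row D = row B − 1·row C = (19, −1, 2)   [check: −1·285 + 2·152 = 19]
  133 = 7·19 + 0   → remainder 0, stop. gcd = 19 (last nonzero row D).
So gcd(285, 152) = 19, with Bézout identity −1·285 + 2·152 = 19. Containment (⊇): the Bézout identity exhibits 19 as an element of (285, 152), giving (19) ⊆ (285, 152). Containment (⊆): since 19 | 285 and 19 | 152 (285 = 19·15, 152 = 19·8), every Z-linear combination of 285 and 152 is divisible by 19, so (285, 152) ⊆ (19). Therefore (285, 152) = (19), d = 19.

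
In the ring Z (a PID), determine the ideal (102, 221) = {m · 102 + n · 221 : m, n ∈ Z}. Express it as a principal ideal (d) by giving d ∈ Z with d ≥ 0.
In the PID Z, (a, b) is generated by gcd(a, b). Compute gcd(221, 102) with the extended Euclidean algorithm, tracking rows (r, s, t) with s·221 + t·102 = r:
  row A: (221, 1, 0)   [1·221 + 0·102 = 221]
  row B: (102, 0, 1)   [0·221 + 1·102 = 102]
  221 = 2·102 + 17   → row C = row A − 2·row B = (17, 1, −2)   [check: 1·221 − 2·102 = 17]
  102 = 6·17 + 0   → remainder 0, stop. gcd = 17 (last nonzero row C).
So gcd(102, 221) = 17, with Bézout identity 1·221 − 2·102 = 17. Containment (⊇): the Bézout identity exhibits 17 as an element of (102, 221), giving (17) ⊆ (102, 221). Containment (⊆): since 17 | 102 and 17 | 221 (102 = 17·6, 221 = 17·13), every Z-linear combination of 102 and 221 is divisible by 17, so (102, 221) ⊆ (17). Therefore (102, 221) = (17), d = 17.

Final answer: (102, 221) = (17); d = 17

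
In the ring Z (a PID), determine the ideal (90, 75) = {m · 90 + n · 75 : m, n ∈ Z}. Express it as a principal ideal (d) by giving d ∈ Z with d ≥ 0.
(90, 75) = (15); d = 15

In the PID Z, (a, b) is generated by gcd(a, b). Compute gcd(90, 75) with the extended Euclidean algorithm, tracking rows (r, s, t) with s·90 + t·75 = r:
  row A: (90, 1, 0)   [1·90 + 0·75 = 90]
  row B: (75, 0, 1)   [0·90 + 1·75 = 75]
  90 = 1·75 + 15   → row C = row A − 1·row B = (15, 1, −1)   [check: 1·90 − 1·75 = 15]
  75 = 5·15 + 0   → remainder 0, stop. gcd = 15 (last nonzero row C).
So gcd(90, 75) = 15, with Bézout identity 1·90 − 1·75 = 15. Containment (⊇): the Bézout identity exhibits 15 as an element of (90, 75), giving (15) ⊆ (90, 75). Containment (⊆): since 15 | 90 and 15 | 75 (90 = 15·6, 75 = 15·5), every Z-linear combination of 90 and 75 is divisible by 15, so (90, 75) ⊆ (15). Therefore (90, 75) = (15), d = 15.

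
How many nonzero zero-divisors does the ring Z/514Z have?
In Z/514Z each nonzero element is either a unit (gcd with 514 is 1) or a zero-divisor (gcd > 1). The number of units is φ(514): factorise 514 = 2 · 257, so φ(514) = (2 − 1) · (257 − 1) = 1 · 256 = 256. The nonzero elements number 514 − 1 = 513. Hence the nonzero zero-divisors number 513 − 256 = 257.

Final answer: Z/514Z has 257 nonzero zero-divisors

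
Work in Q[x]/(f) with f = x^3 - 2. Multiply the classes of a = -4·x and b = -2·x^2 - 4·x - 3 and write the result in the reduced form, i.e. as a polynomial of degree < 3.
First multiply in Q[x] without reducing: a · b = 8·x^3 + 16·x^2 + 12·x. Now divide by f(x) = x^3 - 2, eliminating the leading term at each step:
  leading term 8·x^3: subtract (8)·f(x) = 8·x^3 - 16, leaving 16·x^2 + 12·x + 16
The degree is now < 3, so this is the remainder. Hence a · b ≡ 16·x^2 + 12·x + 16 in Q[x]/(f).

Final answer: a · b ≡ 16·x^2 + 12·x + 16 (mod f(x))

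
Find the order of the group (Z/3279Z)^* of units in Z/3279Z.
(Z/3279Z)^* consists of the classes a with gcd(a, 3279) = 1, so its order is φ(3279). φ is multiplicative, with φ(p^e) = p^e − p^(e−1). Factorise 3279 = 3 · 1093. Then
  φ(3279) = (3 − 1) · (1093 − 1) = 2 · 1092 = 2184.
Thus |(Z/3279Z)^*| = 2184.

Final answer: |(Z/3279Z)^*| = 2184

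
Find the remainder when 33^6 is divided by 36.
9

Use repeated squaring. Binary(6) = 110. Walk through the bits of the exponent 6 left-to-right: at each bit after the leading one, square the running value, then multiply by 33 if the bit is 1 (always reducing mod 36):
  bit 1 = 1 (leading): start with 33.
  bit 2 = 1: square 33^2 = 1089 ≡ 9; bit is 1, so multiply 9·33 = 297 ≡ 9 (mod 36).
  bit 3 = 0: square 9^2 = 81 ≡ 9 (mod 36).
Final value: 33^6 ≡ 9 (mod 36).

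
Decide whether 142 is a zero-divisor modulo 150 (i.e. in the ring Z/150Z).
gcd(142, 150) = 2 > 1, so 142 is not a unit in Z/150Z. In Z/nZ every nonzero non-unit is a zero-divisor: explicitly, take b = 150/gcd = 75 ≠ 0 (mod 150); then 142·75 = 10650 = 71·150, i.e. 142·75 ≡ 0 (mod 150). So 142 is a zero-divisor.

Final answer: YES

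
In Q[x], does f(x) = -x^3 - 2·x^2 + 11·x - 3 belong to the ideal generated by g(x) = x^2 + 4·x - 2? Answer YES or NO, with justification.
NO

In Q[x] the ideal (g) consists of all multiples of g, so f ∈ (g) iff g | f, i.e. iff the remainder of f on division by g is 0. Divide f by g (g is monic, so eliminate the leading term of the running remainder at each step):
  leading term -x^3: subtract (-x)·g(x) = -x^3 - 4·x^2 + 2·x, leaving 2·x^2 + 9·x - 3
  leading term 2·x^2: subtract (2)·g(x) = 2·x^2 + 8·x - 4, leaving x + 1
The remainder r(x) = x + 1 ≠ 0 (and deg r < deg g), so g ∤ f, i.e. f ∉ (g).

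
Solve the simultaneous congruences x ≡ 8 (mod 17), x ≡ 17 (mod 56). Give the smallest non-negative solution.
The moduli 17, 56 are pairwise coprime, so by the CRT there is a unique solution mod 17·56 = 952.
Solve by successive substitution. Start with x ≡ 8 (mod 17).
  Combine with x ≡ 17 (mod 56): write x = 8 + 17·t and require 8 + 17·t ≡ 17 (mod 56), i.e. 17·t ≡ 17 − 8 ≡ 9 (mod 56). Since 17^(−1) ≡ 33 (mod 56), t ≡ 33·9 ≡ 17 (mod 56). So x ≡ 8 + 17·17 = 297 (mod 952).
Unique solution in [0, 952): x = 297.

Final answer: x ≡ 297 (mod 952); the representative in [0, 952) is 297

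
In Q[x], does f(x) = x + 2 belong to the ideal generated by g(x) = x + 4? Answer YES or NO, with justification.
In Q[x] the ideal (g) consists of all multiples of g, so f ∈ (g) iff g | f, i.e. iff the remainder of f on division by g is 0. Divide f by g (g is monic, so eliminate the leading term of the running remainder at each step):
  leading term x: subtract (1)·g(x) = x + 4, leaving -2
The remainder r(x) = -2 ≠ 0 (and deg r < deg g), so g ∤ f, i.e. f ∉ (g).

Final answer: NO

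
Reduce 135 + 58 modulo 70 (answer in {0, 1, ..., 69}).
53

Reduce the summands first: 135 ≡ 65 (mod 70), so 135 + 58 ≡ 65 + 58 (mod 70). 65 + 58 = 123; 123 = 1·70 + 53, so (135 + 58) mod 70 = 53.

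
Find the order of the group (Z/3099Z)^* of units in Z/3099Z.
(Z/3099Z)^* consists of the classes a with gcd(a, 3099) = 1, so its order is φ(3099). φ is multiplicative, with φ(p^e) = p^e − p^(e−1). Factorise 3099 = 3 · 1033. Then
  φ(3099) = (3 − 1) · (1033 − 1) = 2 · 1032 = 2064.
Thus |(Z/3099Z)^*| = 2064.

Final answer: |(Z/3099Z)^*| = 2064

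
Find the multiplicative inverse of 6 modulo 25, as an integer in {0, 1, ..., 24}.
Apply the extended Euclidean algorithm to (25, 6), tracking rows (r, s, t) with s·25 + t·6 = r. Each division r_prev = q·r_cur + r_new produces the new row as (previous row) − q·(current row):
  row A: (25, 1, 0)   [1·25 + 0·6 = 25]
  row B: (6, 0, 1)   [0·25 + 1·6 = 6]
  25 = 4·6 + 1   → row C = row A − 4·row B = (1, 1, −4)   [check: 1·25 − 4·6 = 1]
  6 = 6·1 + 0   → remainder 0, stop. gcd = 1 (last nonzero row C).
The gcd is 1, so 6 is invertible mod 25. The last nonzero row gives 1·25 − 4·6 = 1, so t = −4. So 6^(−1) ≡ −4 ≡ 21 (mod 25). Verify: 6 · 21 = 126 ≡ 1 (mod 25). ✓

Final answer: 6^(−1) ≡ 21 (mod 25)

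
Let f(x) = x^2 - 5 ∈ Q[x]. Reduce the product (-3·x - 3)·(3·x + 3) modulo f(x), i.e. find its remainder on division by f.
First multiply in Q[x] without reducing: a · b = -9·x^2 - 18·x - 9. Now divide by f(x) = x^2 - 5, eliminating the leading term at each step:
  leading term -9·x^2: subtract (-9)·f(x) = 45 - 9·x^2, leaving -18·x - 54
The degree is now < 2, so this is the remainder. Hence a · b ≡ -18·x - 54 in Q[x]/(f).

Final answer: a · b ≡ -18·x - 54 (mod f(x))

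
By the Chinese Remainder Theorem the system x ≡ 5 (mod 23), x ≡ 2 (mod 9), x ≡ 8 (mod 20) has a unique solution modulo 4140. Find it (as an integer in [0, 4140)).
x ≡ 488 (mod 4140); the representative in [0, 4140) is 488

The moduli 23, 9, 20 are pairwise coprime, so by the CRT there is a unique solution mod 23·9·20 = 4140.
Solve by successive substitution. Start with x ≡ 5 (mod 23).
  Combine with x ≡ 2 (mod 9): write x = 5 + 23·t and require 5 + 23·t ≡ 2 (mod 9), i.e. 23·t ≡ 2 − 5 ≡ 6 (mod 9). Since 23^(−1) ≡ 2 (mod 9) (23 ≡ 5 (mod 9)), t ≡ 2·6 ≡ 3 (mod 9). So x ≡ 5 + 23·3 = 74 (mod 207).
  Combine with x ≡ 8 (mod 20): write x = 74 + 207·t and require 74 + 207·t ≡ 8 (mod 20), i.e. 207·t ≡ 8 − 74 ≡ 14 (mod 20). Since 207^(−1) ≡ 3 (mod 20) (207 ≡ 7 (mod 20)), t ≡ 3·14 ≡ 2 (mod 20). So x ≡ 74 + 207·2 = 488 (mod 4140).
Unique solution in [0, 4140): x = 488.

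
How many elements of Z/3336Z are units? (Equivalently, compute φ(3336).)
Z/3336Z has φ(3336) = 1104 units

An element a ∈ Z/3336Z is a unit iff gcd(a, 3336) = 1, so the number of units is φ(3336). φ is multiplicative, with φ(p^e) = p^e − p^(e−1). Factorise 3336 = 2^3 · 3 · 139. Then
  φ(3336) = (2^3 − 2^2) · (3 − 1) · (139 − 1) = 4 · 2 · 138 = 1104.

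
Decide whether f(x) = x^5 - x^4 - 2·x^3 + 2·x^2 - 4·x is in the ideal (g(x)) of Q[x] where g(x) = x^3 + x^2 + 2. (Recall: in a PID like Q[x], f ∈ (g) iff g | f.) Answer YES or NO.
In Q[x] the ideal (g) consists of all multiples of g, so f ∈ (g) iff g | f, i.e. iff the remainder of f on division by g is 0. Divide f by g (g is monic, so eliminate the leading term of the running remainder at each step):
  leading term x^5: subtract (x^2)·g(x) = x^5 + x^4 + 2·x^2, leaving -2·x^4 - 2·x^3 - 4·x
  leading term -2·x^4: subtract (-2·x)·g(x) = -2·x^4 - 2·x^3 - 4·x, leaving 0
The remainder is 0, so f(x) = g(x) · h(x) with h(x) = x^2 - 2·x. Hence g | f, i.e. f ∈ (g).

Final answer: YES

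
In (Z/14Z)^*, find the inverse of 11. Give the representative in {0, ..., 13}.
Apply the extended Euclidean algorithm to (14, 11), tracking rows (r, s, t) with s·14 + t·11 = r. Each division r_prev = q·r_cur + r_new produces the new row as (previous row) − q·(current row):
  row A: (14, 1, 0)   [1·14 + 0·11 = 14]
  row B: (11, 0, 1)   [0·14 + 1·11 = 11]
  14 = 1·11 + 3   → row C = row A − 1·row B = (3, 1, −1)   [check: 1·14 − 1·11 = 3]
  11 = 3·3 + 2   → row D = row B − 3·row C = (2, −3, 4)   [check: −3·14 + 4·11 = 2]
  3 = 1·2 + 1   → row E = row C − 1·row D = (1, 4, −5)   [check: 4·14 − 5·11 = 1]
  2 = 2·1 + 0   → remainder 0, stop. gcd = 1 (last nonzero row E).
The gcd is 1, so 11 is invertible mod 14. The last nonzero row gives 4·14 − 5·11 = 1, so t = −5. So 11^(−1) ≡ −5 ≡ 9 (mod 14). Verify: 11 · 9 = 99 ≡ 1 (mod 14). ✓

Final answer: 11^(−1) ≡ 9 (mod 14)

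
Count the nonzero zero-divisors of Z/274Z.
In Z/274Z each nonzero element is either a unit (gcd with 274 is 1) or a zero-divisor (gcd > 1). The number of units is φ(274): factorise 274 = 2 · 137, so φ(274) = (2 − 1) · (137 − 1) = 1 · 136 = 136. The nonzero elements number 274 − 1 = 273. Hence the nonzero zero-divisors number 273 − 136 = 137.

Final answer: Z/274Z has 137 nonzero zero-divisors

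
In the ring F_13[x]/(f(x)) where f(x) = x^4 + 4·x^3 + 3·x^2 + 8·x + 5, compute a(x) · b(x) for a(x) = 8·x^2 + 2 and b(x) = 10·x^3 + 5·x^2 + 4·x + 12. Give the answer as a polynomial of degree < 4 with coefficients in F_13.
Multiply as integer polynomials: a · b = 80·x^5 + 40·x^4 + 52·x^3 + 106·x^2 + 8·x + 24. Reducing coefficients mod 13: a · b ≡ 2·x^5 + x^4 + 2·x^2 + 8·x + 11. Now divide by f(x) = x^4 + 4·x^3 + 3·x^2 + 8·x + 5 in F_13[x], eliminating the leading term at each step:
  leading term 2·x^5: subtract (2·x)·f(x) = 2·x^5 + 8·x^4 + 6·x^3 + 3·x^2 + 10·x, leaving 6·x^4 + 7·x^3 + 12·x^2 + 11·x + 11 (coefficients mod 13)
  leading term 6·x^4: subtract (6)·f(x) = 6·x^4 + 11·x^3 + 5·x^2 + 9·x + 4, leaving 9·x^3 + 7·x^2 + 2·x + 7 (coefficients mod 13)
The degree is now < 4, so this is the remainder. Hence a · b ≡ 9·x^3 + 7·x^2 + 2·x + 7 in F_13[x]/(f).

Final answer: a · b ≡ 9·x^3 + 7·x^2 + 2·x + 7 (mod f(x))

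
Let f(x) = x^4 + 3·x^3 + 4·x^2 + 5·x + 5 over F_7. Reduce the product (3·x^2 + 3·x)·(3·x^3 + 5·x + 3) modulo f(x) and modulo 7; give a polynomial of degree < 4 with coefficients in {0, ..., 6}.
Multiply as integer polynomials: a · b = 9·x^5 + 9·x^4 + 15·x^3 + 24·x^2 + 9·x. Reducing coefficients mod 7: a · b ≡ 2·x^5 + 2·x^4 + x^3 + 3·x^2 + 2·x. Now divide by f(x) = x^4 + 3·x^3 + 4·x^2 + 5·x + 5 in F_7[x], eliminating the leading term at each step:
  leading term 2·x^5: subtract (2·x)·f(x) = 2·x^5 + 6·x^4 + x^3 + 3·x^2 + 3·x, leaving 3·x^4 + 6·x (coefficients mod 7)
  leading term 3·x^4: subtract (3)·f(x) = 3·x^4 + 2·x^3 + 5·x^2 + x + 1, leaving 5·x^3 + 2·x^2 + 5·x + 6 (coefficients mod 7)
The degree is now < 4, so this is the remainder. Hence a · b ≡ 5·x^3 + 2·x^2 + 5·x + 6 in F_7[x]/(f).

Final answer: a · b ≡ 5·x^3 + 2·x^2 + 5·x + 6 (mod f(x))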